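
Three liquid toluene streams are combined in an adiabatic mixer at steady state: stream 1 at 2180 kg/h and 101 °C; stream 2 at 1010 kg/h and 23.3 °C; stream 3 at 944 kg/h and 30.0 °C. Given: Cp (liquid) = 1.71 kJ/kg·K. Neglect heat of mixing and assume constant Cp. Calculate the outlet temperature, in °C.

T_out = 65.8 °C

No heat crosses the boundary, so H_out = H_in.
T_out = Σ ṁᵢCp,ᵢTᵢ / Σ ṁᵢCp,ᵢ
      = 465180 / 7069.1 = 65.804 °C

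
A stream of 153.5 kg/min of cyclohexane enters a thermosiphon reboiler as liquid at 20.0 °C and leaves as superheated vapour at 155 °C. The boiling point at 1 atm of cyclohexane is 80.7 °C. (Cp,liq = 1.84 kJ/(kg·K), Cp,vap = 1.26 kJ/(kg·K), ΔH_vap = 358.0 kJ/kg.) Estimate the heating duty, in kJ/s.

liquid 20.0→80.7 °C: 111.69 kJ/kg
vaporisation at 80.7 °C: 358 kJ/kg
vapour 80.7→155 °C: 93.618 kJ/kg
Δh = 111.69 + 358 + 93.618 = 563.31 kJ/kg
Q = ṁ·Δh = 153.5 kg/min × 563.31 kJ/kg = 86467 kJ/min
|Q| = 1441.1 kW

Q = 1440 kJ/s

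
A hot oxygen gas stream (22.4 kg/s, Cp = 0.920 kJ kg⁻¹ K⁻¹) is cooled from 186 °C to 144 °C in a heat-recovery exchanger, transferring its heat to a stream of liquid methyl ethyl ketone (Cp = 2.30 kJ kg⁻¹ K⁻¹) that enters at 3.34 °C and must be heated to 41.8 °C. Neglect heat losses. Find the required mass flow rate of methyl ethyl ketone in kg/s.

Heat released by hot stream: Q = 22.4 × 0.920 × (186 − 144) = 865.54 kJ/s
Energy balance on cold side (adiabatic exchanger): Q = ṁ_c·Cp_c·(T_c,out − T_c,in)
ṁ_c = 865.54 / [2.30 × (41.8 − 3.34)] = 9.7847 kg/s

ṁ_c = 9.78 kg/s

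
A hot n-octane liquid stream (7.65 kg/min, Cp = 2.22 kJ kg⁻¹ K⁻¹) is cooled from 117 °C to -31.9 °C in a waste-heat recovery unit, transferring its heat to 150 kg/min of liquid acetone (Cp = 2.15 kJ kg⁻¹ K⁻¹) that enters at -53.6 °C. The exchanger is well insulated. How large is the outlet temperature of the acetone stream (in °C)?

T_c,out = -45.8 °C

Heat released by hot stream: Q = 7.65 × 2.22 × (117 − -31.9) = 2528.8 kJ/min
Energy balance on cold side (adiabatic exchanger): Q = ṁ_c·Cp_c·(T_c,out − T_c,in)
T_c,out = -53.6 + 2528.8/(150 × 2.15) = -45.759 °C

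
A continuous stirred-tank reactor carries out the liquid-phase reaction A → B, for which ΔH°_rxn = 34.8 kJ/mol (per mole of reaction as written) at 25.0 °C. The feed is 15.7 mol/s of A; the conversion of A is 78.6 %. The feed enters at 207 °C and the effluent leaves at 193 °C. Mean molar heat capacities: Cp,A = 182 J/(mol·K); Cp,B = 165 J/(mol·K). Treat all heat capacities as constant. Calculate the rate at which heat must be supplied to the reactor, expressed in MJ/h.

Extent of reaction ξ = 0.786 × 15.7 = 12.34 mol/s
Reaction term: ξ·ΔH°_rxn = 12.34 × 34.8 = 429.44 kJ/s
Sensible, feed 207→25 °C: -520.05 kJ/s
Outlet flows (mol/s): A 3.3598, B 12.34
Sensible, products 25→193 °C: 444.8 kJ/s
Q = ΔH = 354.19 kJ/s = 354.19 kW
Heat supplied = 1275.1 MJ/h

Q_in = 1280 MJ/h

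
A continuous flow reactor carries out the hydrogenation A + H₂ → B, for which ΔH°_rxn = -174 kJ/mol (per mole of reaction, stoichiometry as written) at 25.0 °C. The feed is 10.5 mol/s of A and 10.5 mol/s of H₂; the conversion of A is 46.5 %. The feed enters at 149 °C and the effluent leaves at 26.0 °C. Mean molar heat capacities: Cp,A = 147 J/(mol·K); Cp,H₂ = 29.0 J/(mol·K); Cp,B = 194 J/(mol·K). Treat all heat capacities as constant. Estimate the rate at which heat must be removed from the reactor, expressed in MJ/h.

Q_out = 3880 MJ/h

Extent of reaction ξ = 0.465 × 10.5 = 4.8825 mol/s
Reaction term: ξ·ΔH°_rxn = 4.8825 × -174 = -849.56 kJ/s
Sensible, feed 149→25 °C: -229.15 kJ/s
Outlet flows (mol/s): A 5.6175, H₂ 5.6175, B 4.8825
Sensible, products 25→26.0 °C: 1.9359 kJ/s
Q = ΔH = -1076.8 kJ/s = -1076.8 kW
Heat removed = 3876.4 MJ/h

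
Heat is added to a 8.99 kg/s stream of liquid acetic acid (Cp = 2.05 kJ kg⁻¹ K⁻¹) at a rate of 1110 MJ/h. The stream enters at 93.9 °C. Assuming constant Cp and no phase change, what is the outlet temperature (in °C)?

Q = 1110 MJ/h = 308.33 kJ/s
ΔT = Q/(ṁ·Cp) = 308.33/(8.99×2.05) = 16.73 K
T_out = 93.9 + 16.73 = 110.63 °C

T_out = 111 °C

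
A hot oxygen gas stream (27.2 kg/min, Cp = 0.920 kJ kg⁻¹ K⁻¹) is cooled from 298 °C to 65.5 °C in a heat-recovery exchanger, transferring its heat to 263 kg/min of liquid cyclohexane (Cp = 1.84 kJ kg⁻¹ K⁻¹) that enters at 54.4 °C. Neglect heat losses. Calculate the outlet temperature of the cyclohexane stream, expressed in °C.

Heat released by hot stream: Q = 27.2 × 0.920 × (298 − 65.5) = 5818.1 kJ/min
Energy balance on cold side (adiabatic exchanger): Q = ṁ_c·Cp_c·(T_c,out − T_c,in)
T_c,out = 54.4 + 5818.1/(263 × 1.84) = 66.423 °C

T_c,out = 66.4 °C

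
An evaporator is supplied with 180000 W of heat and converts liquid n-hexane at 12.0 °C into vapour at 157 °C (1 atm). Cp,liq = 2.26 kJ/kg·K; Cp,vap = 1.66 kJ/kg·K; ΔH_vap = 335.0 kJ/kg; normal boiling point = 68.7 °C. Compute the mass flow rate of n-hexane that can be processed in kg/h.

Δh = 2.26×(68.7−12.0) + 335.0 + 1.66×(157−68.7) = 609.72 kJ/kg
Q = 180000 W = 180 kJ/s = 648000 kJ/h
ṁ = Q/Δh = 648000 / 609.72 = 1062.8 kg/h

ṁ = 1060 kg/h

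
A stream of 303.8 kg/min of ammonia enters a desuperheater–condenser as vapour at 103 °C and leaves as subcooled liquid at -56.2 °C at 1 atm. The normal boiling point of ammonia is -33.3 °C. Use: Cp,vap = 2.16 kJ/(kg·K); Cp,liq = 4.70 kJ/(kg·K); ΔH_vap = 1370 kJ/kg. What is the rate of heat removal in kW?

Q_c = 8970 kW

vapour 103→-33.3 °C: -294.41 kJ/kg
condensation at -33.3 °C: -1370 kJ/kg
liquid -33.3→-56.2 °C: -107.63 kJ/kg
Δh = -294.41 + -1370 + -107.63 = -1772 kJ/kg
Q = ṁ·Δh = 303.8 kg/min × -1772 kJ/kg = -538350 kJ/min
|Q| = 8972.4 kW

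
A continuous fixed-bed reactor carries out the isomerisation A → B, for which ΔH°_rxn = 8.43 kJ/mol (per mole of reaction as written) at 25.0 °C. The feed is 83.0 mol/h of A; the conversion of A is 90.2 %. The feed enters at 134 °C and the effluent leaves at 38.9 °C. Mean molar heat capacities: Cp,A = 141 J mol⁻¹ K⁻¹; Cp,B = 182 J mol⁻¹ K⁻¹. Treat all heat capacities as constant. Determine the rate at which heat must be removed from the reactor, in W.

Extent of reaction ξ = 0.902 × 83.0 = 74.866 mol/h
Reaction term: ξ·ΔH°_rxn = 74.866 × 8.43 = 631.12 kJ/h
Sensible, feed 134→25 °C: -1275.6 kJ/h
Outlet flows (mol/h): A 8.134, B 74.866
Sensible, products 25→38.9 °C: 205.34 kJ/h
Q = ΔH = -439.17 kJ/h = -0.12199 kW
Heat removed = 121.99 W

Q_out = 122 W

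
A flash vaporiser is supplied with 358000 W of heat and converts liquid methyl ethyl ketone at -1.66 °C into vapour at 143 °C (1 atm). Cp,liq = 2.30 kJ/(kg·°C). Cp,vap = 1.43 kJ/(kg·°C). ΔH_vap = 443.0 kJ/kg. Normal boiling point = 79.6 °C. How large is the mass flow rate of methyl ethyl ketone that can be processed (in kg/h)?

Δh = 2.30×(79.6−-1.66) + 443.0 + 1.43×(143−79.6) = 720.56 kJ/kg
Q = 358000 W = 358 kJ/s = 1.2888e+06 kJ/h
ṁ = Q/Δh = 1.2888e+06 / 720.56 = 1788.6 kg/h

ṁ = 1790 kg/h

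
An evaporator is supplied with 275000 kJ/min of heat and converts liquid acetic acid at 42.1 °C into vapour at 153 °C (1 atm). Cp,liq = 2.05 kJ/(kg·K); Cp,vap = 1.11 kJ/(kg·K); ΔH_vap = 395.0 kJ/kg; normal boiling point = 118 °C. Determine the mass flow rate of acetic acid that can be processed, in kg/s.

Δh = 2.05×(118−42.1) + 395.0 + 1.11×(153−118) = 589.45 kJ/kg
Q = 275000 kJ/min = 4583.3 kJ/s = 4583.3 kJ/s
ṁ = Q/Δh = 4583.3 / 589.45 = 7.7757 kg/s

ṁ = 7.78 kg/s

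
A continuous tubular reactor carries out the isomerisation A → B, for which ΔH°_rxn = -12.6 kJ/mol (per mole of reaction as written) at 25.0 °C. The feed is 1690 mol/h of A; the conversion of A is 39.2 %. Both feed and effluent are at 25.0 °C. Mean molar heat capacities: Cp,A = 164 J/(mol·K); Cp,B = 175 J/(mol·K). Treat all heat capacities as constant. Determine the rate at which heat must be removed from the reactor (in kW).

Q_out = 2.32 kW

Extent of reaction ξ = 0.392 × 1690 = 662.48 mol/h
Reaction term: ξ·ΔH°_rxn = 662.48 × -12.6 = -8347.2 kJ/h
Q = ΔH = -8347.2 kJ/h = -2.3187 kW
Heat removed = 2.3187 kW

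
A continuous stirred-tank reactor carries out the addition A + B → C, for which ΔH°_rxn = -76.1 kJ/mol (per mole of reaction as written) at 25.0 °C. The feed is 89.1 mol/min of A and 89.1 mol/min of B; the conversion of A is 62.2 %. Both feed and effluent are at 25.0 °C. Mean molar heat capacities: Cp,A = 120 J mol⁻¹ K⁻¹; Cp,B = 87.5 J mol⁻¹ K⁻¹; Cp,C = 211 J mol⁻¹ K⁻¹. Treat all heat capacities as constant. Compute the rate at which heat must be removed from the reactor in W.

Q_out = 70300 W

Extent of reaction ξ = 0.622 × 89.1 = 55.42 mol/min
Reaction term: ξ·ΔH°_rxn = 55.42 × -76.1 = -4217.5 kJ/min
Q = ΔH = -4217.5 kJ/min = -70.291 kW
Heat removed = 70291 W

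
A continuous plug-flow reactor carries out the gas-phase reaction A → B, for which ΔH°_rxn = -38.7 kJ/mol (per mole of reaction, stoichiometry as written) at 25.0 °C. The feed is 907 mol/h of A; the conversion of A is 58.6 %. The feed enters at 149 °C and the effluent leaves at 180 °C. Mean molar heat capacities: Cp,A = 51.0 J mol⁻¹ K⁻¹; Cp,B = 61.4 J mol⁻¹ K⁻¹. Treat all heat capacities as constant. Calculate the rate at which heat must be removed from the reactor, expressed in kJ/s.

Extent of reaction ξ = 0.586 × 907 = 531.5 mol/h
Reaction term: ξ·ΔH°_rxn = 531.5 × -38.7 = -20569 kJ/h
Sensible, feed 149→25 °C: -5735.9 kJ/h
Outlet flows (mol/h): A 375.5, B 531.5
Sensible, products 25→180 °C: 8026.6 kJ/h
Q = ΔH = -18278 kJ/h = -5.0773 kW
Heat removed = 5.0773 kJ/s

Q_out = 5.08 kJ/s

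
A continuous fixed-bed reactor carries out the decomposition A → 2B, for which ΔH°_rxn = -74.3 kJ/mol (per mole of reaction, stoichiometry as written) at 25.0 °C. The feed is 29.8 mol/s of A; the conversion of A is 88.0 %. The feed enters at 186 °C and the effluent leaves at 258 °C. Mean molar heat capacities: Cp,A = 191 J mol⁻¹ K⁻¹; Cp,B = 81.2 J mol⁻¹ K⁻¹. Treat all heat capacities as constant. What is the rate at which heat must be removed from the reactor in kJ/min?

Extent of reaction ξ = 0.880 × 29.8 = 26.224 mol/s
Reaction term: ξ·ΔH°_rxn = 26.224 × -74.3 = -1948.4 kJ/s
Sensible, feed 186→25 °C: -916.38 kJ/s
Outlet flows (mol/s): A 3.576, B 52.448
Sensible, products 25→258 °C: 1151.4 kJ/s
Q = ΔH = -1713.4 kJ/s = -1713.4 kW
Heat removed = 102800 kJ/min

Q_out = 103000 kJ/min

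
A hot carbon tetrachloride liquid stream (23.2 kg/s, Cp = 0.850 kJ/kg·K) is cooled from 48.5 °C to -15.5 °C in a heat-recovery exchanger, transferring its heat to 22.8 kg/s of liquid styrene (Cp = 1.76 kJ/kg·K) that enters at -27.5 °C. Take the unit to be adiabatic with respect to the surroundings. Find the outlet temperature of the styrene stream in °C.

Heat released by hot stream: Q = 23.2 × 0.850 × (48.5 − -15.5) = 1262.1 kJ/s
Energy balance on cold side (adiabatic exchanger): Q = ṁ_c·Cp_c·(T_c,out − T_c,in)
T_c,out = -27.5 + 1262.1/(22.8 × 1.76) = 3.9514 °C

T_c,out = 3.95 °C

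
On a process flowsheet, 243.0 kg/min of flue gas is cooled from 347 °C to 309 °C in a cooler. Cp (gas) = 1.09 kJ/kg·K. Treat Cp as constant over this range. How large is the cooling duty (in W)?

Q = ṁ·Cp·ΔT = 243.0 × 1.09 × (309 − 347) = -10065 kJ/min
Converting: 10065 / 60 s = 167.75 kW
Cooling duty = 167750 W

Q_c = 168000 W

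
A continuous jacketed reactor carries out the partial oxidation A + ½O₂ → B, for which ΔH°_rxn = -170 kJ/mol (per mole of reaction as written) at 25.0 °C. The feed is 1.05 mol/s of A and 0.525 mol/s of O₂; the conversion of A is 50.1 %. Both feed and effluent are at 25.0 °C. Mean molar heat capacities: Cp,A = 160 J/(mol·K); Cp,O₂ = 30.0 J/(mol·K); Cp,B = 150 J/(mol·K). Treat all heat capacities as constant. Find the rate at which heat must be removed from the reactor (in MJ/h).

Q_out = 322 MJ/h

Extent of reaction ξ = 0.501 × 1.05 = 0.52605 mol/s
Reaction term: ξ·ΔH°_rxn = 0.52605 × -170 = -89.428 kJ/s
Q = ΔH = -89.428 kJ/s = -89.428 kW
Heat removed = 321.94 MJ/h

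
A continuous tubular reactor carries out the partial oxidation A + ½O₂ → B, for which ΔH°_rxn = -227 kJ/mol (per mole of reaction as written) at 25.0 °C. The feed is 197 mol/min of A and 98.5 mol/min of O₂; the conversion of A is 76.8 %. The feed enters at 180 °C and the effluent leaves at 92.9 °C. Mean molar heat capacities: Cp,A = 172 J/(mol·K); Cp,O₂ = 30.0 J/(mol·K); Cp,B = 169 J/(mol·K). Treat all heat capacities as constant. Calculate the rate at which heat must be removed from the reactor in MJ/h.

Q_out = 2260 MJ/h

Extent of reaction ξ = 0.768 × 197 = 151.3 mol/min
Reaction term: ξ·ΔH°_rxn = 151.3 × -227 = -34344 kJ/min
Sensible, feed 180→25 °C: -5710 kJ/min
Outlet flows (mol/min): A 45.704, O₂ 22.852, B 151.3
Sensible, products 25→92.9 °C: 2316.5 kJ/min
Q = ΔH = -37738 kJ/min = -628.96 kW
Heat removed = 2264.3 MJ/h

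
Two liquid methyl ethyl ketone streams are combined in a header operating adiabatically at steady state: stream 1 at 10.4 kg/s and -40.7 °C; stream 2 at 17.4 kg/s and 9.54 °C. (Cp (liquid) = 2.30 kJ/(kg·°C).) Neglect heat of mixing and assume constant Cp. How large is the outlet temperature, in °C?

Adiabatic, steady state ⇒ Σ ṁᵢCp,ᵢ(T_out − Tᵢ) = 0
T_out = Σ ṁᵢCp,ᵢTᵢ / Σ ṁᵢCp,ᵢ
      = -591.75 / 63.94 = -9.2548 °C

T_out = -9.25 °C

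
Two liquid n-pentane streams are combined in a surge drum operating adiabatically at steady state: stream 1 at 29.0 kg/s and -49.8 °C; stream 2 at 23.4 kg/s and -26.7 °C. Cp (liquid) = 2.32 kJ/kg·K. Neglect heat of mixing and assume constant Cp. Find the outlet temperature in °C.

Adiabatic, steady state ⇒ Σ ṁᵢCp,ᵢ(T_out − Tᵢ) = 0
T_out = Σ ṁᵢCp,ᵢTᵢ / Σ ṁᵢCp,ᵢ
      = -4800 / 121.57 = -39.484 °C

T_out = -39.5 °C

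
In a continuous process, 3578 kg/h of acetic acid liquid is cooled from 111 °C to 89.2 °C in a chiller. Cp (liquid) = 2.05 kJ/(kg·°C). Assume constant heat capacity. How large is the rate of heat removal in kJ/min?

Q = ṁ·Cp·ΔT = 3578 × 2.05 × (89.2 − 111) = -159900 kJ/h
Converting: 159900 / 3600 s = 44.417 kW
Cooling duty = 2665 kJ/min

Q_c = 2670 kJ/min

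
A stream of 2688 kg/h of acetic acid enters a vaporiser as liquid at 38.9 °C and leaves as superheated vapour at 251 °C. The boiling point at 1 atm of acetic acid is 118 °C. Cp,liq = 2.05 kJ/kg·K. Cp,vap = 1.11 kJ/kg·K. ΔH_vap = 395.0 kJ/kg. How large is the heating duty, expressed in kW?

liquid 38.9→118 °C: 162.15 kJ/kg
vaporisation at 118 °C: 395 kJ/kg
vapour 118→251 °C: 147.63 kJ/kg
Δh = 162.15 + 395 + 147.63 = 704.78 kJ/kg
Q = ṁ·Δh = 2688 kg/h × 704.78 kJ/kg = 1.8945e+06 kJ/h
|Q| = 526.24 kW

Q = 526 kW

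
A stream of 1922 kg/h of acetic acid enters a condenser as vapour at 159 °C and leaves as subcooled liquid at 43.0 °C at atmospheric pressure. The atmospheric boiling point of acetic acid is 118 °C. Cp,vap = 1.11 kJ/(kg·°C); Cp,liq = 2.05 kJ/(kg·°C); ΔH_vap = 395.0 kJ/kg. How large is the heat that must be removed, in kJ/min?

Q_c = 19000 kJ/min

vapour 159→118 °C: -45.51 kJ/kg
condensation at 118 °C: -395 kJ/kg
liquid 118→43.0 °C: -153.75 kJ/kg
Δh = -45.51 + -395 + -153.75 = -594.26 kJ/kg
Q = ṁ·Δh = 1922 kg/h × -594.26 kJ/kg = -1.1422e+06 kJ/h
|Q| = 317.27 kW = 19036 kJ/min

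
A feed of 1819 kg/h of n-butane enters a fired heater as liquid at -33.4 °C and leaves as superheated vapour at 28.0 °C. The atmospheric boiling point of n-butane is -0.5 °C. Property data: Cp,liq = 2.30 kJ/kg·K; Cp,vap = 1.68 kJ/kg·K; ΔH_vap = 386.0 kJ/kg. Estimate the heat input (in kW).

Q = 257 kW

liquid -33.4→-0.5 °C: 75.67 kJ/kg
vaporisation at -0.5 °C: 386 kJ/kg
vapour -0.5→28.0 °C: 47.88 kJ/kg
Δh = 75.67 + 386 + 47.88 = 509.55 kJ/kg
Q = ṁ·Δh = 1819 kg/h × 509.55 kJ/kg = 926870 kJ/h
|Q| = 257.46 kW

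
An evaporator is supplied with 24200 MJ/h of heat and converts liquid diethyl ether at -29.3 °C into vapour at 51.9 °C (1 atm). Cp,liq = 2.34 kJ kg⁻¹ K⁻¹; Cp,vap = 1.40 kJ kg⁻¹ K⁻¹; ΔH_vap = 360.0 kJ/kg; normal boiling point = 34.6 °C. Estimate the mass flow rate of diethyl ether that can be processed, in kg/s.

Δh = 2.34×(34.6−-29.3) + 360.0 + 1.40×(51.9−34.6) = 533.75 kJ/kg
Q = 24200 MJ/h = 6722.2 kJ/s = 6722.2 kJ/s
ṁ = Q/Δh = 6722.2 / 533.75 = 12.594 kg/s

ṁ = 12.6 kg/s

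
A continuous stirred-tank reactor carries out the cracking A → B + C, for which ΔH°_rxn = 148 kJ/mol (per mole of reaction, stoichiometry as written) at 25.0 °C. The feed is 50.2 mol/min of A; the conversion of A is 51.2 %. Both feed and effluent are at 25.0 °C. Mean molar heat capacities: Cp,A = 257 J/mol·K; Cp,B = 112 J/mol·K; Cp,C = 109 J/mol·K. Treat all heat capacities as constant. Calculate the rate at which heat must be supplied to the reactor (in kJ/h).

Q_in = 228000 kJ/h

Extent of reaction ξ = 0.512 × 50.2 = 25.702 mol/min
Reaction term: ξ·ΔH°_rxn = 25.702 × 148 = 3804 kJ/min
Q = ΔH = 3804 kJ/min = 63.399 kW
Heat supplied = 228240 kJ/h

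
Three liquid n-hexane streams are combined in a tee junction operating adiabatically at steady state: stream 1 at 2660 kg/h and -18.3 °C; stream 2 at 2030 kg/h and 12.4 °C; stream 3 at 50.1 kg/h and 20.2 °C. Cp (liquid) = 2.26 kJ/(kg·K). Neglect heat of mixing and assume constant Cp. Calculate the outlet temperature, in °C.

Adiabatic, steady state ⇒ Σ ṁᵢCp,ᵢ(T_out − Tᵢ) = 0
Σ ṁᵢCp,ᵢTᵢ = 2660×2.26×-18.3 + 2030×2.26×12.4 + 50.1×2.26×20.2 = -50836
Σ ṁᵢCp,ᵢ = 2660×2.26 + 2030×2.26 + 50.1×2.26 = 10713
T_out = -50836 / 10713 = -4.7455 °C

T_out = -4.75 °C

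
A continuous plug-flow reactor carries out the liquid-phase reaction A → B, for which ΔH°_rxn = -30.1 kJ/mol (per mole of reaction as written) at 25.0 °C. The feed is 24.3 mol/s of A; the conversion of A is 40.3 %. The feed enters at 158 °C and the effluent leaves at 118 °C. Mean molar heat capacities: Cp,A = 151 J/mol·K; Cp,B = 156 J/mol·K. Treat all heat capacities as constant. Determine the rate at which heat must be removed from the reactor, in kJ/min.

Extent of reaction ξ = 0.403 × 24.3 = 9.7929 mol/s
Reaction term: ξ·ΔH°_rxn = 9.7929 × -30.1 = -294.77 kJ/s
Sensible, feed 158→25 °C: -488.02 kJ/s
Outlet flows (mol/s): A 14.507, B 9.7929
Sensible, products 25→118 °C: 345.8 kJ/s
Q = ΔH = -436.98 kJ/s = -436.98 kW
Heat removed = 26219 kJ/min

Q_out = 26200 kJ/min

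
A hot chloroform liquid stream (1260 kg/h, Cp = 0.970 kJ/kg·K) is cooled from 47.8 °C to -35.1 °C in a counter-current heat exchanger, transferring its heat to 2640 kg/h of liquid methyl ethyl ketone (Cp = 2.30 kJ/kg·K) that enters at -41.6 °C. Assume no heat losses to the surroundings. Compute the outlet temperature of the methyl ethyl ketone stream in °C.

T_c,out = -24.9 °C

Heat released by hot stream: Q = 1260 × 0.970 × (47.8 − -35.1) = 101320 kJ/h
Energy balance on cold side (adiabatic exchanger): Q = ṁ_c·Cp_c·(T_c,out − T_c,in)
T_c,out = -41.6 + 101320/(2640 × 2.30) = -24.914 °C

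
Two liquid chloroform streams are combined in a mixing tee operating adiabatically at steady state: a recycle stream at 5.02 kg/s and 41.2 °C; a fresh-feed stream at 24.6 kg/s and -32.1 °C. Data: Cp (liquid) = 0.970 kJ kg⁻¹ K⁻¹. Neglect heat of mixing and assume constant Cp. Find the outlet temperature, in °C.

Adiabatic, steady state ⇒ Σ ṁᵢCp,ᵢ(T_out − Tᵢ) = 0
T_out = Σ ṁᵢCp,ᵢTᵢ / Σ ṁᵢCp,ᵢ
      = -565.35 / 28.731 = -19.677 °C

T_out = -19.7 °C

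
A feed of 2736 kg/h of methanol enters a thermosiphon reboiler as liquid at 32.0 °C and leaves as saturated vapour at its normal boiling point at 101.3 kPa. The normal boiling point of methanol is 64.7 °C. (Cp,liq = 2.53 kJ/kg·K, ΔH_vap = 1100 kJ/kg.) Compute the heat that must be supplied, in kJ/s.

Q = 899 kJ/s

liquid 32.0→64.7 °C: 82.731 kJ/kg
vaporisation at 64.7 °C: 1100 kJ/kg
Δh = 82.731 + 1100 = 1182.7 kJ/kg
Q = ṁ·Δh = 2736 kg/h × 1182.7 kJ/kg = 3.236e+06 kJ/h
|Q| = 898.88 kW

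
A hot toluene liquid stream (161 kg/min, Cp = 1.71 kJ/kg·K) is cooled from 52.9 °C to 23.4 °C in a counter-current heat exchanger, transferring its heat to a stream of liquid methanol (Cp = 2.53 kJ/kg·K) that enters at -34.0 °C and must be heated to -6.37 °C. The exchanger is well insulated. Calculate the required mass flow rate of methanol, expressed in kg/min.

Heat released by hot stream: Q = 161 × 1.71 × (52.9 − 23.4) = 8121.6 kJ/min
Energy balance on cold side (adiabatic exchanger): Q = ṁ_c·Cp_c·(T_c,out − T_c,in)
ṁ_c = 8121.6 / [2.53 × (-6.37 − -34.0)] = 116.18 kg/min

ṁ_c = 116 kg/min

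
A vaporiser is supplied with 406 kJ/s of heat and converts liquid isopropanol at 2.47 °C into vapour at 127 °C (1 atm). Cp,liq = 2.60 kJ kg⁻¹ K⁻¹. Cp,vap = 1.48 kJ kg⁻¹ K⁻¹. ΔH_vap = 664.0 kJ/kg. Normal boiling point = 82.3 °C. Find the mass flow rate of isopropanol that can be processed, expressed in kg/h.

ṁ = 1560 kg/h

Δh = 2.60×(82.3−2.47) + 664.0 + 1.48×(127−82.3) = 937.71 kJ/kg
Q = 406 kJ/s = 406 kJ/s = 1.4616e+06 kJ/h
ṁ = Q/Δh = 1.4616e+06 / 937.71 = 1558.7 kg/h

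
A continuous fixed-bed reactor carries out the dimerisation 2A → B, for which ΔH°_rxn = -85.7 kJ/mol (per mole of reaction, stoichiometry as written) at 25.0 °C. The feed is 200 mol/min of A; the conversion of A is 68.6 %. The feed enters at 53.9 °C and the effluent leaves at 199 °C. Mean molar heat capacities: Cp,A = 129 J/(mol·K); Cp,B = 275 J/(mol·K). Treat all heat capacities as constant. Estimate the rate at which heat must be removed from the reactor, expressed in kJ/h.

Extent of reaction ξ = 0.686 × 200 / 2 = 68.6 mol/min
Reaction term: ξ·ΔH°_rxn = 68.6 × -85.7 = -5879 kJ/min
Sensible, feed 53.9→25 °C: -745.62 kJ/min
Outlet flows (mol/min): A 62.8, B 68.6
Sensible, products 25→199 °C: 4692.1 kJ/min
Q = ΔH = -1932.5 kJ/min = -32.209 kW
Heat removed = 115950 kJ/h

Q_out = 116000 kJ/h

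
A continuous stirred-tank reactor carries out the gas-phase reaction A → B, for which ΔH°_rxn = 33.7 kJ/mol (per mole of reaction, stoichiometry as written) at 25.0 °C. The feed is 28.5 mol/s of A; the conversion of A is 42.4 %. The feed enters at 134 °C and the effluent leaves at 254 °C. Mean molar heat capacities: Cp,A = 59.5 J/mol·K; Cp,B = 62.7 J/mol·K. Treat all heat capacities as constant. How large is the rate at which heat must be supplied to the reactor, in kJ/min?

Q_in = 37200 kJ/min

Extent of reaction ξ = 0.424 × 28.5 = 12.084 mol/s
Reaction term: ξ·ΔH°_rxn = 12.084 × 33.7 = 407.23 kJ/s
Sensible, feed 134→25 °C: -184.84 kJ/s
Outlet flows (mol/s): A 16.416, B 12.084
Sensible, products 25→254 °C: 397.18 kJ/s
Q = ΔH = 619.58 kJ/s = 619.58 kW
Heat supplied = 37175 kJ/min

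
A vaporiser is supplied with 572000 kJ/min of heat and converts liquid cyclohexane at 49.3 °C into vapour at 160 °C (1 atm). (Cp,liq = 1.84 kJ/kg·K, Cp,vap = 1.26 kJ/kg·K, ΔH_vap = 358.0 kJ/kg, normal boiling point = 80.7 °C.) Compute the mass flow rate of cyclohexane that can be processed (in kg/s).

Δh = 1.84×(80.7−49.3) + 358.0 + 1.26×(160−80.7) = 515.69 kJ/kg
Q = 572000 kJ/min = 9533.3 kJ/s = 9533.3 kJ/s
ṁ = Q/Δh = 9533.3 / 515.69 = 18.486 kg/s

ṁ = 18.5 kg/s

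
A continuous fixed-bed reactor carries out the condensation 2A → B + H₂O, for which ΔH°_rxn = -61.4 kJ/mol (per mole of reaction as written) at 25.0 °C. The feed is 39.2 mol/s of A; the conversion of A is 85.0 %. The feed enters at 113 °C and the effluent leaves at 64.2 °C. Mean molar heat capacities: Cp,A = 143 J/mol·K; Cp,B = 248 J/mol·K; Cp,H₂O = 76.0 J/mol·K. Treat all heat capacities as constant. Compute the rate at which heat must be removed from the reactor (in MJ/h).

Extent of reaction ξ = 0.850 × 39.2 / 2 = 16.66 mol/s
Reaction term: ξ·ΔH°_rxn = 16.66 × -61.4 = -1022.9 kJ/s
Sensible, feed 113→25 °C: -493.29 kJ/s
Outlet flows (mol/s): A 5.88, B 16.66, H₂O 16.66
Sensible, products 25→64.2 °C: 244.56 kJ/s
Q = ΔH = -1271.7 kJ/s = -1271.7 kW
Heat removed = 4578 MJ/h

Q_out = 4580 MJ/h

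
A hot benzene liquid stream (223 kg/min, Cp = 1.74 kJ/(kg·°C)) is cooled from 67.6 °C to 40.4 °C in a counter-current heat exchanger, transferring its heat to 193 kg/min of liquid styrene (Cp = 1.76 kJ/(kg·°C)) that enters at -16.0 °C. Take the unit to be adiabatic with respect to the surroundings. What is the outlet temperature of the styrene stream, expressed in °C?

T_c,out = 15.1 °C

Heat released by hot stream: Q = 223 × 1.74 × (67.6 − 40.4) = 10554 kJ/min
Energy balance on cold side (adiabatic exchanger): Q = ṁ_c·Cp_c·(T_c,out − T_c,in)
T_c,out = -16.0 + 10554/(193 × 1.76) = 15.071 °C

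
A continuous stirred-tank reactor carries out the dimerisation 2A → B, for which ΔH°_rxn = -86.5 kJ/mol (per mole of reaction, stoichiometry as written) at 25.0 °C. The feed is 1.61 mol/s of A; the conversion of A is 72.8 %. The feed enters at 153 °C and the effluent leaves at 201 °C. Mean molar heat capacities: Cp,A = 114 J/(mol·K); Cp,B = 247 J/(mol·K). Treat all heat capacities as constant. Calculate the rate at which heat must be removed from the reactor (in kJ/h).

Extent of reaction ξ = 0.728 × 1.61 / 2 = 0.58604 mol/s
Reaction term: ξ·ΔH°_rxn = 0.58604 × -86.5 = -50.692 kJ/s
Sensible, feed 153→25 °C: -23.493 kJ/s
Outlet flows (mol/s): A 0.43792, B 0.58604
Sensible, products 25→201 °C: 34.263 kJ/s
Q = ΔH = -39.923 kJ/s = -39.923 kW
Heat removed = 143720 kJ/h

Q_out = 144000 kJ/h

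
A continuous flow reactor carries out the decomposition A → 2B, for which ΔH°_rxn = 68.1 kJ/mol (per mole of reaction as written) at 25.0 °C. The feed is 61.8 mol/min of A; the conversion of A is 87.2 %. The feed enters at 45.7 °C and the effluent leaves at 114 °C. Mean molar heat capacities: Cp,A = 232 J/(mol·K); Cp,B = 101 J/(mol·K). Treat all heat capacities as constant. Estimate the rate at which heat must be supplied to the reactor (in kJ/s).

Extent of reaction ξ = 0.872 × 61.8 = 53.89 mol/min
Reaction term: ξ·ΔH°_rxn = 53.89 × 68.1 = 3669.9 kJ/min
Sensible, feed 45.7→25 °C: -296.79 kJ/min
Outlet flows (mol/min): A 7.9104, B 107.78
Sensible, products 25→114 °C: 1132.2 kJ/min
Q = ΔH = 4505.3 kJ/min = 75.088 kW
Heat supplied = 75.088 kJ/s

Q_in = 75.1 kJ/s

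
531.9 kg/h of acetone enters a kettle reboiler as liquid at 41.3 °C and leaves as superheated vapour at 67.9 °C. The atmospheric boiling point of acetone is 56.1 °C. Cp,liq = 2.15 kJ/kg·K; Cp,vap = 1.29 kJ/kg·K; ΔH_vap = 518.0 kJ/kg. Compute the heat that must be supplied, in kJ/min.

Q = 5010 kJ/min

liquid 41.3→56.1 °C: 31.82 kJ/kg
vaporisation at 56.1 °C: 518 kJ/kg
vapour 56.1→67.9 °C: 15.222 kJ/kg
Δh = 31.82 + 518 + 15.222 = 565.04 kJ/kg
Q = ṁ·Δh = 531.9 kg/h × 565.04 kJ/kg = 300550 kJ/h
|Q| = 83.485 kW = 5009.1 kJ/min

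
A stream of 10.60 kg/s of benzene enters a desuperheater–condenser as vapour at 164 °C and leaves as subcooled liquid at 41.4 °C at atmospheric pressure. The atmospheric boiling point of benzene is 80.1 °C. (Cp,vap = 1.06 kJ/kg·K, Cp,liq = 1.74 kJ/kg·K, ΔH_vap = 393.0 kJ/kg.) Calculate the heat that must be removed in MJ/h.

vapour 164→80.1 °C: -88.934 kJ/kg
condensation at 80.1 °C: -393 kJ/kg
liquid 80.1→41.4 °C: -67.338 kJ/kg
Δh = -88.934 + -393 + -67.338 = -549.27 kJ/kg
Q = ṁ·Δh = 10.60 kg/s × -549.27 kJ/kg = -5822.3 kJ/s
|Q| = 5822.3 kW = 20960 MJ/h

Q_c = 21000 MJ/h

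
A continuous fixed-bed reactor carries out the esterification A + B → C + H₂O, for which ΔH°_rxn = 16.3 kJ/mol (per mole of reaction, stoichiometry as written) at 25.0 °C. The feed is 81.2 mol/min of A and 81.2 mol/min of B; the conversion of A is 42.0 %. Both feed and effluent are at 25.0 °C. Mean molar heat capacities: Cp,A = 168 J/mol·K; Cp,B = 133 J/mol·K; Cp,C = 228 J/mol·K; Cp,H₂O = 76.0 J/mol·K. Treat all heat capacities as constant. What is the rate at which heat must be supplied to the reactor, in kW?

Extent of reaction ξ = 0.420 × 81.2 = 34.104 mol/min
Reaction term: ξ·ΔH°_rxn = 34.104 × 16.3 = 555.9 kJ/min
Q = ΔH = 555.9 kJ/min = 9.2649 kW
Heat supplied = 9.2649 kW

Q_in = 9.26 kW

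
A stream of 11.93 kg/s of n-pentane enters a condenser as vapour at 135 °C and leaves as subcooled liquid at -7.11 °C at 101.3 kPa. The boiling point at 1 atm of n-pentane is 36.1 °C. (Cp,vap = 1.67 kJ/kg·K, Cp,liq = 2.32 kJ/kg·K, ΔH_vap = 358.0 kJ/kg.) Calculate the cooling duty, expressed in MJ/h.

vapour 135→36.1 °C: -165.16 kJ/kg
condensation at 36.1 °C: -358 kJ/kg
liquid 36.1→-7.11 °C: -100.25 kJ/kg
Δh = -165.16 + -358 + -100.25 = -623.41 kJ/kg
Q = ṁ·Δh = 11.93 kg/s × -623.41 kJ/kg = -7437.3 kJ/s
|Q| = 7437.3 kW = 26774 MJ/h

Q_c = 26800 MJ/h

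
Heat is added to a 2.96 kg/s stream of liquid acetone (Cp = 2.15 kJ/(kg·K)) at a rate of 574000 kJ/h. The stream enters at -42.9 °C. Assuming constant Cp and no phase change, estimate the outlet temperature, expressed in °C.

T_out = -17.8 °C

Q = 574000 kJ/h = 159.44 kJ/s
ΔT = Q/(ṁ·Cp) = 159.44/(2.96×2.15) = 25.054 K
T_out = -42.9 + 25.054 = -17.846 °C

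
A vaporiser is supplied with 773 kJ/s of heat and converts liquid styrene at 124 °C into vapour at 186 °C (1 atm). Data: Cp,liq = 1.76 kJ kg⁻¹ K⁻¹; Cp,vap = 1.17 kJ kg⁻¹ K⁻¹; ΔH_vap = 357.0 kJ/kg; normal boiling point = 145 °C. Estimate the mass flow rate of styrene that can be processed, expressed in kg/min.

ṁ = 105 kg/min

Δh = 1.76×(145−124) + 357.0 + 1.17×(186−145) = 441.93 kJ/kg
Q = 773 kJ/s = 773 kJ/s = 46380 kJ/min
ṁ = Q/Δh = 46380 / 441.93 = 104.95 kg/min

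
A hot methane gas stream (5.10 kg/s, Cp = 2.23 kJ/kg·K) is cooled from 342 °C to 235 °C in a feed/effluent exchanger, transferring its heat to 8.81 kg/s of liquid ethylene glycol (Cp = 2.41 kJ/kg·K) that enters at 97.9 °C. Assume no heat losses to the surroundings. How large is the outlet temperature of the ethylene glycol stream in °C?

Heat released by hot stream: Q = 5.10 × 2.23 × (342 − 235) = 1216.9 kJ/s
Energy balance on cold side (adiabatic exchanger): Q = ṁ_c·Cp_c·(T_c,out − T_c,in)
T_c,out = 97.9 + 1216.9/(8.81 × 2.41) = 155.21 °C

T_c,out = 155 °C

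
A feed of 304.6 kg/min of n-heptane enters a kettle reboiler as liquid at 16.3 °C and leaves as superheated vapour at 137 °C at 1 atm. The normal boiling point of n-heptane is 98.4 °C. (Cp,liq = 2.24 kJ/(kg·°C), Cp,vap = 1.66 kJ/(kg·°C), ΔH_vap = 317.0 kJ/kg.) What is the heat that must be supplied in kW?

liquid 16.3→98.4 °C: 183.9 kJ/kg
vaporisation at 98.4 °C: 317 kJ/kg
vapour 98.4→137 °C: 64.076 kJ/kg
Δh = 183.9 + 317 + 64.076 = 564.98 kJ/kg
Q = ṁ·Δh = 304.6 kg/min × 564.98 kJ/kg = 172090 kJ/min
|Q| = 2868.2 kW

Q = 2870 kW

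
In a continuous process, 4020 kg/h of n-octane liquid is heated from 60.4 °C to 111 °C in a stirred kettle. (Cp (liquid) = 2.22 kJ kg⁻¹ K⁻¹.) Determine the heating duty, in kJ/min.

Q = 7530 kJ/min

Q = ṁ·Cp·ΔT = 4020 × 2.22 × (111 − 60.4) = 451570 kJ/h
Converting: 451570 / 3600 s = 125.44 kW
Heating duty = 7526.2 kJ/min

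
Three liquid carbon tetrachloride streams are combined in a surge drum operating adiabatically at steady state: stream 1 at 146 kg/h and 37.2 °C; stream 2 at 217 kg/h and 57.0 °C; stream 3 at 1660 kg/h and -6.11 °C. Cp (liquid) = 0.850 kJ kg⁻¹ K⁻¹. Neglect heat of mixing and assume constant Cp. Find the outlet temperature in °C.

T_out = 3.79 °C

Energy balance with Q = 0: Σ ṁᵢCp,ᵢ(T_out − Tᵢ) = 0
Σ ṁᵢCp,ᵢTᵢ = 146×0.850×37.2 + 217×0.850×57.0 + 1660×0.850×-6.11 = 6509
Σ ṁᵢCp,ᵢ = 146×0.850 + 217×0.850 + 1660×0.850 = 1719.5
T_out = 6509 / 1719.5 = 3.7853 °C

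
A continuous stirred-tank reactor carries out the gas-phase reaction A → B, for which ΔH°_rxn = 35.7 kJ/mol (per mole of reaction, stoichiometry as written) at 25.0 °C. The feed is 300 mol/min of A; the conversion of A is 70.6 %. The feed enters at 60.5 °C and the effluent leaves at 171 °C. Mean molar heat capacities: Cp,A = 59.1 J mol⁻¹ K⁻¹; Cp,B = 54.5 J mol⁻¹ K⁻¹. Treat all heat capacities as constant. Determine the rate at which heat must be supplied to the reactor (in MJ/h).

Extent of reaction ξ = 0.706 × 300 = 211.8 mol/min
Reaction term: ξ·ΔH°_rxn = 211.8 × 35.7 = 7561.3 kJ/min
Sensible, feed 60.5→25 °C: -629.41 kJ/min
Outlet flows (mol/min): A 88.2, B 211.8
Sensible, products 25→171 °C: 2446.3 kJ/min
Q = ΔH = 9378.2 kJ/min = 156.3 kW
Heat supplied = 562.69 MJ/h

Q_in = 563 MJ/h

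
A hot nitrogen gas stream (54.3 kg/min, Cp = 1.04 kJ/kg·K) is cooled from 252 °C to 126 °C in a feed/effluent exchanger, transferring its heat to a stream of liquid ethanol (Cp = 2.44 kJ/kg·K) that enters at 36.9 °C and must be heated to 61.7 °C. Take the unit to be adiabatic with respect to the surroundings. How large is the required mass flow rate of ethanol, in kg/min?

Heat released by hot stream: Q = 54.3 × 1.04 × (252 − 126) = 7115.5 kJ/min
Energy balance on cold side (adiabatic exchanger): Q = ṁ_c·Cp_c·(T_c,out − T_c,in)
ṁ_c = 7115.5 / [2.44 × (61.7 − 36.9)] = 117.59 kg/min

ṁ_c = 118 kg/min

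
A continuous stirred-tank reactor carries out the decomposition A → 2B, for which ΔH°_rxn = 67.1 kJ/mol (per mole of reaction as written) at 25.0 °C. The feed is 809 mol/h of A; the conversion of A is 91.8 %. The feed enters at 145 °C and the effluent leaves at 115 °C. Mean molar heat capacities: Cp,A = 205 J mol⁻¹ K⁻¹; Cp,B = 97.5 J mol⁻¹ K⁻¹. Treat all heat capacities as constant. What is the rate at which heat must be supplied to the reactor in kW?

Extent of reaction ξ = 0.918 × 809 = 742.66 mol/h
Reaction term: ξ·ΔH°_rxn = 742.66 × 67.1 = 49833 kJ/h
Sensible, feed 145→25 °C: -19901 kJ/h
Outlet flows (mol/h): A 66.338, B 1485.3
Sensible, products 25→115 °C: 14258 kJ/h
Q = ΔH = 44189 kJ/h = 12.275 kW
Heat supplied = 12.275 kW

Q_in = 12.3 kW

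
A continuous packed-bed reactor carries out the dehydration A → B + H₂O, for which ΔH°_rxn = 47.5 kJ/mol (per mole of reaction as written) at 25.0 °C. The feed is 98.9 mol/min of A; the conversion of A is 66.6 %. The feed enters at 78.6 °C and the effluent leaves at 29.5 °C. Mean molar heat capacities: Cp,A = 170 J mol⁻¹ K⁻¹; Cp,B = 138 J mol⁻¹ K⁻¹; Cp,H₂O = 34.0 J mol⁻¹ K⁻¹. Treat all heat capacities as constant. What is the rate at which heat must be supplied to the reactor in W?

Q_in = 38400 W

Extent of reaction ξ = 0.666 × 98.9 = 65.867 mol/min
Reaction term: ξ·ΔH°_rxn = 65.867 × 47.5 = 3128.7 kJ/min
Sensible, feed 78.6→25 °C: -901.18 kJ/min
Outlet flows (mol/min): A 33.033, B 65.867, H₂O 65.867
Sensible, products 25→29.5 °C: 76.251 kJ/min
Q = ΔH = 2303.8 kJ/min = 38.396 kW
Heat supplied = 38396 W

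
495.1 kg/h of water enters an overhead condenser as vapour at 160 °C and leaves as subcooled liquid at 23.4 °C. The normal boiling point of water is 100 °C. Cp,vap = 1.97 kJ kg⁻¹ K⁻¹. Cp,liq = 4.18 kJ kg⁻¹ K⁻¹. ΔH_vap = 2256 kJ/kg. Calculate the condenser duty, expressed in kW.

Q_c = 371 kW

vapour 160→100 °C: -118.2 kJ/kg
condensation at 100 °C: -2256 kJ/kg
liquid 100→23.4 °C: -320.19 kJ/kg
Δh = -118.2 + -2256 + -320.19 = -2694.4 kJ/kg
Q = ṁ·Δh = 495.1 kg/h × -2694.4 kJ/kg = -1.334e+06 kJ/h
|Q| = 370.55 kW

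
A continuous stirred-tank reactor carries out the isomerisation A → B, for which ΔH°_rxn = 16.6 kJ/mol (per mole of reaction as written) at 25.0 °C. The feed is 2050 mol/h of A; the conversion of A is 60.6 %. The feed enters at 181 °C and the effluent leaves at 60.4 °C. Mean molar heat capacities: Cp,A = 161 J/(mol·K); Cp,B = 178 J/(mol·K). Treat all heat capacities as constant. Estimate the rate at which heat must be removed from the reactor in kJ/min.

Q_out = 307 kJ/min

Extent of reaction ξ = 0.606 × 2050 = 1242.3 mol/h
Reaction term: ξ·ΔH°_rxn = 1242.3 × 16.6 = 20622 kJ/h
Sensible, feed 181→25 °C: -51488 kJ/h
Outlet flows (mol/h): A 807.7, B 1242.3
Sensible, products 25→60.4 °C: 12431 kJ/h
Q = ΔH = -18434 kJ/h = -5.1206 kW
Heat removed = 307.24 kJ/min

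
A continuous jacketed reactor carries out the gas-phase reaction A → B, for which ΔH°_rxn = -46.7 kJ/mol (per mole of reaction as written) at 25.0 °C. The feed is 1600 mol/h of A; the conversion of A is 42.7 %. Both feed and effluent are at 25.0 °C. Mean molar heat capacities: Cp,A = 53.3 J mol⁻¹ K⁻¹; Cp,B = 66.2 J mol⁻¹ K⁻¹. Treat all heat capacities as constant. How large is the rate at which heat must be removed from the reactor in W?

Extent of reaction ξ = 0.427 × 1600 = 683.2 mol/h
Reaction term: ξ·ΔH°_rxn = 683.2 × -46.7 = -31905 kJ/h
Q = ΔH = -31905 kJ/h = -8.8626 kW
Heat removed = 8862.6 W

Q_out = 8860 W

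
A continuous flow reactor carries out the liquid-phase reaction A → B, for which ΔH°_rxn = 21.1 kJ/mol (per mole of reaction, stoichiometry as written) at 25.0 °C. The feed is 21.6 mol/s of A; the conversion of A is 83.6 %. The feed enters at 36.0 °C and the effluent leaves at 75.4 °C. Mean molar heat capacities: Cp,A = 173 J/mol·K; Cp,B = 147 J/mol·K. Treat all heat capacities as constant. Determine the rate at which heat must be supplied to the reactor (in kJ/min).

Extent of reaction ξ = 0.836 × 21.6 = 18.058 mol/s
Reaction term: ξ·ΔH°_rxn = 18.058 × 21.1 = 381.02 kJ/s
Sensible, feed 36.0→25 °C: -41.105 kJ/s
Outlet flows (mol/s): A 3.5424, B 18.058
Sensible, products 25→75.4 °C: 164.67 kJ/s
Q = ΔH = 504.58 kJ/s = 504.58 kW
Heat supplied = 30275 kJ/min

Q_in = 30300 kJ/min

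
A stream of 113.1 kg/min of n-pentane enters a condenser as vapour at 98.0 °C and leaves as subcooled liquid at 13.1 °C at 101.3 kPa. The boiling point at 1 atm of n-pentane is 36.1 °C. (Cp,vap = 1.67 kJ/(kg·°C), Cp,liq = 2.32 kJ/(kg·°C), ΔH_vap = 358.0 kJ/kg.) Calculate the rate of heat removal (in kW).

Q_c = 970 kW

vapour 98.0→36.1 °C: -103.37 kJ/kg
condensation at 36.1 °C: -358 kJ/kg
liquid 36.1→13.1 °C: -53.36 kJ/kg
Δh = -103.37 + -358 + -53.36 = -514.73 kJ/kg
Q = ṁ·Δh = 113.1 kg/min × -514.73 kJ/kg = -58216 kJ/min
|Q| = 970.27 kW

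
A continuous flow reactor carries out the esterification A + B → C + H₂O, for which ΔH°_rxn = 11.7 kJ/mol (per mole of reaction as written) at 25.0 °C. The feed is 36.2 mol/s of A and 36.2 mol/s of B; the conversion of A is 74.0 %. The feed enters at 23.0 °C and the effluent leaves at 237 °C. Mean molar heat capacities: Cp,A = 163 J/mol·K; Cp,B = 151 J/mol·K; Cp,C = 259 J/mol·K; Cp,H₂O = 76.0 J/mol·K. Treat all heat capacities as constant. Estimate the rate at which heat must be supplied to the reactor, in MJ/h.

Extent of reaction ξ = 0.740 × 36.2 = 26.788 mol/s
Reaction term: ξ·ΔH°_rxn = 26.788 × 11.7 = 313.42 kJ/s
Sensible, feed 23.0→25 °C: 22.734 kJ/s
Outlet flows (mol/s): A 9.412, B 9.412, C 26.788, H₂O 26.788
Sensible, products 25→237 °C: 2529 kJ/s
Q = ΔH = 2865.2 kJ/s = 2865.2 kW
Heat supplied = 10315 MJ/h

Q_in = 10300 MJ/h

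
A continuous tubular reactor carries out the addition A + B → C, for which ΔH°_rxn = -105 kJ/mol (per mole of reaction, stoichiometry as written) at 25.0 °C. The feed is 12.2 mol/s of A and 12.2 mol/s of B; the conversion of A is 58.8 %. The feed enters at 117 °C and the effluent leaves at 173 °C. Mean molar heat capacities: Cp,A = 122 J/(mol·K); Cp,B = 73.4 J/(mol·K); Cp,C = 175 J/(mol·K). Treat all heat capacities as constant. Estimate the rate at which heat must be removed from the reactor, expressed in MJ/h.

Extent of reaction ξ = 0.588 × 12.2 = 7.1736 mol/s
Reaction term: ξ·ΔH°_rxn = 7.1736 × -105 = -753.23 kJ/s
Sensible, feed 117→25 °C: -219.32 kJ/s
Outlet flows (mol/s): A 5.0264, B 5.0264, C 7.1736
Sensible, products 25→173 °C: 331.16 kJ/s
Q = ΔH = -641.39 kJ/s = -641.39 kW
Heat removed = 2309 MJ/h

Q_out = 2310 MJ/h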